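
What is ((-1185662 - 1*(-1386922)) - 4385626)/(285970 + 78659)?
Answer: -4184366/364629 ≈ -11.476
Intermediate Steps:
((-1185662 - 1*(-1386922)) - 4385626)/(285970 + 78659) = ((-1185662 + 1386922) - 4385626)/364629 = (201260 - 4385626)*(1/364629) = -4184366*1/364629 = -4184366/364629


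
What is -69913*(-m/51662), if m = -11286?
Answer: -394519059/25831 ≈ -15273.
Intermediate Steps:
-69913*(-m/51662) = -69913/((-51662/(-11286))) = -69913/((-51662*(-1/11286))) = -69913/25831/5643 = -69913*5643/25831 = -394519059/25831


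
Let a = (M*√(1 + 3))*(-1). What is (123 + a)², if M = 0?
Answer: 15129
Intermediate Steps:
a = 0 (a = (0*√(1 + 3))*(-1) = (0*√4)*(-1) = (0*2)*(-1) = 0*(-1) = 0)
(123 + a)² = (123 + 0)² = 123² = 15129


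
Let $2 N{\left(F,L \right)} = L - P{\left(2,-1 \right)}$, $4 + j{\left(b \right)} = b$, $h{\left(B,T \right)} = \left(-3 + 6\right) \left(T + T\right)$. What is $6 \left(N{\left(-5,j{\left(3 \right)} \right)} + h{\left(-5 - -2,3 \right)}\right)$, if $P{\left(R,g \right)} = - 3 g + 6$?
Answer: $78$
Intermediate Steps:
$h{\left(B,T \right)} = 6 T$ ($h{\left(B,T \right)} = 3 \cdot 2 T = 6 T$)
$j{\left(b \right)} = -4 + b$
$P{\left(R,g \right)} = 6 - 3 g$
$N{\left(F,L \right)} = - \frac{9}{2} + \frac{L}{2}$ ($N{\left(F,L \right)} = \frac{L - \left(6 - -3\right)}{2} = \frac{L - \left(6 + 3\right)}{2} = \frac{L - 9}{2} = \frac{-9 + L}{2} = - \frac{9}{2} + \frac{L}{2}$)
$6 \left(N{\left(-5,j{\left(3 \right)} \right)} + h{\left(-5 - -2,3 \right)}\right) = 6 \left(\left(- \frac{9}{2} + \frac{-4 + 3}{2}\right) + 6 \cdot 3\right) = 6 \left(\left(- \frac{9}{2} + \frac{1}{2} \left(-1\right)\right) + 18\right) = 6 \left(\left(- \frac{9}{2} - \frac{1}{2}\right) + 18\right) = 6 \left(-5 + 18\right) = 6 \cdot 13 = 78$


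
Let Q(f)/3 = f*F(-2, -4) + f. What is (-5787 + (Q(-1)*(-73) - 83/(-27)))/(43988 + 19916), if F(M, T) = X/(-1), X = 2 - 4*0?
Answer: -162079/1725408 ≈ -0.093937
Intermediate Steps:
X = 2 (X = 2 + 0 = 2)
F(M, T) = -2 (F(M, T) = 2/(-1) = 2*(-1) = -2)
Q(f) = -3*f (Q(f) = 3*(f*(-2) + f) = 3*(-2*f + f) = 3*(-f) = -3*f)
(-5787 + (Q(-1)*(-73) - 83/(-27)))/(43988 + 19916) = (-5787 + (-3*(-1)*(-73) - 83/(-27)))/(43988 + 19916) = (-5787 + (3*(-73) - 83*(-1/27)))/63904 = (-5787 + (-219 + 83/27))*(1/63904) = (-5787 - 5830/27)*(1/63904) = -162079/27*1/63904 = -162079/1725408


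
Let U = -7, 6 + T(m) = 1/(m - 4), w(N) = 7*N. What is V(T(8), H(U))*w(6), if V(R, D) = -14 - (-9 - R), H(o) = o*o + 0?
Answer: -903/2 ≈ -451.50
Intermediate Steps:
T(m) = -6 + 1/(-4 + m) (T(m) = -6 + 1/(m - 4) = -6 + 1/(-4 + m))
H(o) = o² (H(o) = o² + 0 = o²)
V(R, D) = -5 + R (V(R, D) = -14 + (9 + R) = -5 + R)
V(T(8), H(U))*w(6) = (-5 + (25 - 6*8)/(-4 + 8))*(7*6) = (-5 + (25 - 48)/4)*42 = (-5 + (¼)*(-23))*42 = (-5 - 23/4)*42 = -43/4*42 = -903/2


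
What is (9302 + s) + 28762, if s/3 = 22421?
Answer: 105327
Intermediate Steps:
s = 67263 (s = 3*22421 = 67263)
(9302 + s) + 28762 = (9302 + 67263) + 28762 = 76565 + 28762 = 105327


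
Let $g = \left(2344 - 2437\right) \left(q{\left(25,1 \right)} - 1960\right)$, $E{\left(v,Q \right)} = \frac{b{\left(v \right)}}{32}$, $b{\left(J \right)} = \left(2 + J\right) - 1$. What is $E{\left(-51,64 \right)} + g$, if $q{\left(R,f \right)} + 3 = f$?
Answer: $\frac{2919431}{16} \approx 1.8246 \cdot 10^{5}$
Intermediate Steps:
$b{\left(J \right)} = 1 + J$
$q{\left(R,f \right)} = -3 + f$
$E{\left(v,Q \right)} = \frac{1}{32} + \frac{v}{32}$ ($E{\left(v,Q \right)} = \frac{1 + v}{32} = \left(1 + v\right) \frac{1}{32} = \frac{1}{32} + \frac{v}{32}$)
$g = 182466$ ($g = \left(2344 - 2437\right) \left(\left(-3 + 1\right) - 1960\right) = - 93 \left(-2 - 1960\right) = \left(-93\right) \left(-1962\right) = 182466$)
$E{\left(-51,64 \right)} + g = \left(\frac{1}{32} + \frac{1}{32} \left(-51\right)\right) + 182466 = \left(\frac{1}{32} - \frac{51}{32}\right) + 182466 = - \frac{25}{16} + 182466 = \frac{2919431}{16}$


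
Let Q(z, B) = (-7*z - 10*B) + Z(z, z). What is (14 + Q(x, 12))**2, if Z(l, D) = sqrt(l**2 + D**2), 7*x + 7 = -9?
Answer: 397412/49 - 2880*sqrt(2)/7 ≈ 7528.6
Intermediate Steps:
x = -16/7 (x = -1 + (1/7)*(-9) = -1 - 9/7 = -16/7 ≈ -2.2857)
Z(l, D) = sqrt(D**2 + l**2)
Q(z, B) = -10*B - 7*z + sqrt(2)*sqrt(z**2) (Q(z, B) = (-7*z - 10*B) + sqrt(z**2 + z**2) = (-10*B - 7*z) + sqrt(2*z**2) = (-10*B - 7*z) + sqrt(2)*sqrt(z**2) = -10*B - 7*z + sqrt(2)*sqrt(z**2))
(14 + Q(x, 12))**2 = (14 + (-10*12 - 7*(-16/7) + sqrt(2)*sqrt((-16/7)**2)))**2 = (14 + (-120 + 16 + sqrt(2)*sqrt(256/49)))**2 = (14 + (-120 + 16 + sqrt(2)*(16/7)))**2 = (14 + (-120 + 16 + 16*sqrt(2)/7))**2 = (14 + (-104 + 16*sqrt(2)/7))**2 = (-90 + 16*sqrt(2)/7)**2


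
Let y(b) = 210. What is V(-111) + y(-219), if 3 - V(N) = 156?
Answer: 57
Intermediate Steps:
V(N) = -153 (V(N) = 3 - 1*156 = 3 - 156 = -153)
V(-111) + y(-219) = -153 + 210 = 57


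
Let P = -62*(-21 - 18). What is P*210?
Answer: 507780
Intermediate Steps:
P = 2418 (P = -62*(-39) = 2418)
P*210 = 2418*210 = 507780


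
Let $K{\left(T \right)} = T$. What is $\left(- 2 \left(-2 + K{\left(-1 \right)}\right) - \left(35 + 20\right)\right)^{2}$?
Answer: $2401$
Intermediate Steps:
$\left(- 2 \left(-2 + K{\left(-1 \right)}\right) - \left(35 + 20\right)\right)^{2} = \left(- 2 \left(-2 - 1\right) - \left(35 + 20\right)\right)^{2} = \left(\left(-2\right) \left(-3\right) - 55\right)^{2} = \left(6 - 55\right)^{2} = \left(-49\right)^{2} = 2401$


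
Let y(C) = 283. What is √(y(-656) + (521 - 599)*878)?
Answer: I*√68201 ≈ 261.15*I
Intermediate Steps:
√(y(-656) + (521 - 599)*878) = √(283 + (521 - 599)*878) = √(283 - 78*878) = √(283 - 68484) = √(-68201) = I*√68201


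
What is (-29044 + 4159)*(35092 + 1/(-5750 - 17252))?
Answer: -2869546880565/3286 ≈ -8.7326e+8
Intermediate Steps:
(-29044 + 4159)*(35092 + 1/(-5750 - 17252)) = -24885*(35092 + 1/(-23002)) = -24885*(35092 - 1/23002) = -24885*807186183/23002 = -2869546880565/3286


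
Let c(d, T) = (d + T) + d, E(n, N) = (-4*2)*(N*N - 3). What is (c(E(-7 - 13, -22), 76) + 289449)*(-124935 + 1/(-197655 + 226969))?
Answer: -1032154913173281/29314 ≈ -3.5210e+10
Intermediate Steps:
E(n, N) = 24 - 8*N² (E(n, N) = -8*(N² - 3) = -8*(-3 + N²) = 24 - 8*N²)
c(d, T) = T + 2*d (c(d, T) = (T + d) + d = T + 2*d)
(c(E(-7 - 13, -22), 76) + 289449)*(-124935 + 1/(-197655 + 226969)) = ((76 + 2*(24 - 8*(-22)²)) + 289449)*(-124935 + 1/(-197655 + 226969)) = ((76 + 2*(24 - 8*484)) + 289449)*(-124935 + 1/29314) = ((76 + 2*(24 - 3872)) + 289449)*(-124935 + 1/29314) = ((76 + 2*(-3848)) + 289449)*(-3662344589/29314) = ((76 - 7696) + 289449)*(-3662344589/29314) = (-7620 + 289449)*(-3662344589/29314) = 281829*(-3662344589/29314) = -1032154913173281/29314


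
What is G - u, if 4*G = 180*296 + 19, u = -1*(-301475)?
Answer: -1152601/4 ≈ -2.8815e+5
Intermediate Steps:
u = 301475
G = 53299/4 (G = (180*296 + 19)/4 = (53280 + 19)/4 = (¼)*53299 = 53299/4 ≈ 13325.)
G - u = 53299/4 - 1*301475 = 53299/4 - 301475 = -1152601/4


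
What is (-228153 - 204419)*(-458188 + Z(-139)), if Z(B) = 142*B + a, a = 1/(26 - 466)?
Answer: 22741114732063/110 ≈ 2.0674e+11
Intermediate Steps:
a = -1/440 (a = 1/(-440) = -1/440 ≈ -0.0022727)
Z(B) = -1/440 + 142*B (Z(B) = 142*B - 1/440 = -1/440 + 142*B)
(-228153 - 204419)*(-458188 + Z(-139)) = (-228153 - 204419)*(-458188 + (-1/440 + 142*(-139))) = -432572*(-458188 + (-1/440 - 19738)) = -432572*(-458188 - 8684721/440) = -432572*(-210287441/440) = 22741114732063/110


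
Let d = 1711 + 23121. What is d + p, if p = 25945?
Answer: 50777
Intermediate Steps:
d = 24832
d + p = 24832 + 25945 = 50777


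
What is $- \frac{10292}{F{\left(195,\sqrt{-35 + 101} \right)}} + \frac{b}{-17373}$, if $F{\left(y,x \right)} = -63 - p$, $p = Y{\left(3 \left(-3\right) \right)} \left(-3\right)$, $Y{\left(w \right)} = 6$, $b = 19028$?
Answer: $\frac{59315552}{260595} \approx 227.62$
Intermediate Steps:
$p = -18$ ($p = 6 \left(-3\right) = -18$)
$F{\left(y,x \right)} = -45$ ($F{\left(y,x \right)} = -63 - -18 = -63 + 18 = -45$)
$- \frac{10292}{F{\left(195,\sqrt{-35 + 101} \right)}} + \frac{b}{-17373} = - \frac{10292}{-45} + \frac{19028}{-17373} = \left(-10292\right) \left(- \frac{1}{45}\right) + 19028 \left(- \frac{1}{17373}\right) = \frac{10292}{45} - \frac{19028}{17373} = \frac{59315552}{260595}$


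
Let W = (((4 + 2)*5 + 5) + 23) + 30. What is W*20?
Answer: 1760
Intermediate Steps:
W = 88 (W = ((6*5 + 5) + 23) + 30 = ((30 + 5) + 23) + 30 = (35 + 23) + 30 = 58 + 30 = 88)
W*20 = 88*20 = 1760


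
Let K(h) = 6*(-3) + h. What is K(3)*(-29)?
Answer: 435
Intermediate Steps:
K(h) = -18 + h
K(3)*(-29) = (-18 + 3)*(-29) = -15*(-29) = 435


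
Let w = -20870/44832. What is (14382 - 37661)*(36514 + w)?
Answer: -19053567928531/22416 ≈ -8.5000e+8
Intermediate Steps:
w = -10435/22416 (w = -20870*1/44832 = -10435/22416 ≈ -0.46552)
(14382 - 37661)*(36514 + w) = (14382 - 37661)*(36514 - 10435/22416) = -23279*818487389/22416 = -19053567928531/22416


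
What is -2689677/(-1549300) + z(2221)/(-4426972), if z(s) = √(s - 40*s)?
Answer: 2689677/1549300 - I*√86619/4426972 ≈ 1.7361 - 6.6481e-5*I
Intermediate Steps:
z(s) = √39*√(-s) (z(s) = √(-39*s) = √39*√(-s))
-2689677/(-1549300) + z(2221)/(-4426972) = -2689677/(-1549300) + (√39*√(-1*2221))/(-4426972) = -2689677*(-1/1549300) + (√39*√(-2221))*(-1/4426972) = 2689677/1549300 + (√39*(I*√2221))*(-1/4426972) = 2689677/1549300 + (I*√86619)*(-1/4426972) = 2689677/1549300 - I*√86619/4426972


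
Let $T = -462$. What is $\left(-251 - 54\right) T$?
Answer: $140910$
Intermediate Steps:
$\left(-251 - 54\right) T = \left(-251 - 54\right) \left(-462\right) = \left(-305\right) \left(-462\right) = 140910$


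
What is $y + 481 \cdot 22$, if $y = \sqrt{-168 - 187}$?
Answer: $10582 + i \sqrt{355} \approx 10582.0 + 18.841 i$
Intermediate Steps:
$y = i \sqrt{355}$ ($y = \sqrt{-355} = i \sqrt{355} \approx 18.841 i$)
$y + 481 \cdot 22 = i \sqrt{355} + 481 \cdot 22 = i \sqrt{355} + 10582 = 10582 + i \sqrt{355}$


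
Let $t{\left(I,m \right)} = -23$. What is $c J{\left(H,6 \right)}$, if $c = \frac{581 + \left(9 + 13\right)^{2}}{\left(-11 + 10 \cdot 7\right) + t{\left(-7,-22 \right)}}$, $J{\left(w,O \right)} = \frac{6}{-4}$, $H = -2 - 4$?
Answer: $- \frac{355}{8} \approx -44.375$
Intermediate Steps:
$H = -6$ ($H = -2 - 4 = -6$)
$J{\left(w,O \right)} = - \frac{3}{2}$ ($J{\left(w,O \right)} = 6 \left(- \frac{1}{4}\right) = - \frac{3}{2}$)
$c = \frac{355}{12}$ ($c = \frac{581 + \left(9 + 13\right)^{2}}{\left(-11 + 10 \cdot 7\right) - 23} = \frac{581 + 22^{2}}{\left(-11 + 70\right) - 23} = \frac{581 + 484}{59 - 23} = \frac{1065}{36} = 1065 \cdot \frac{1}{36} = \frac{355}{12} \approx 29.583$)
$c J{\left(H,6 \right)} = \frac{355}{12} \left(- \frac{3}{2}\right) = - \frac{355}{8}$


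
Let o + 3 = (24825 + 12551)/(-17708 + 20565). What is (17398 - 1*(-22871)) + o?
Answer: 115077338/2857 ≈ 40279.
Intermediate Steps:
o = 28805/2857 (o = -3 + (24825 + 12551)/(-17708 + 20565) = -3 + 37376/2857 = 28805/2857 ≈ 10.082)
(17398 - 1*(-22871)) + o = (17398 - 1*(-22871)) + 28805/2857 = (17398 + 22871) + 28805/2857 = 40269 + 28805/2857 = 115077338/2857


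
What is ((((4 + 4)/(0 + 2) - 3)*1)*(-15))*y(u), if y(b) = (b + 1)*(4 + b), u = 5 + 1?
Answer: -1050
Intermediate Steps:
u = 6
y(b) = (1 + b)*(4 + b)
((((4 + 4)/(0 + 2) - 3)*1)*(-15))*y(u) = ((((4 + 4)/(0 + 2) - 3)*1)*(-15))*(4 + 6² + 5*6) = (((8/2 - 3)*1)*(-15))*(4 + 36 + 30) = (((8*(½) - 3)*1)*(-15))*70 = (((4 - 3)*1)*(-15))*70 = ((1*1)*(-15))*70 = (1*(-15))*70 = -15*70 = -1050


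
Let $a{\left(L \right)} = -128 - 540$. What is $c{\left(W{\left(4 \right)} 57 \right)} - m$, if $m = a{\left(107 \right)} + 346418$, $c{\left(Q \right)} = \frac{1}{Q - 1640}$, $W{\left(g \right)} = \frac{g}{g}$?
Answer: $- \frac{547322251}{1583} \approx -3.4575 \cdot 10^{5}$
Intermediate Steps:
$a{\left(L \right)} = -668$
$W{\left(g \right)} = 1$
$c{\left(Q \right)} = \frac{1}{-1640 + Q}$
$m = 345750$ ($m = -668 + 346418 = 345750$)
$c{\left(W{\left(4 \right)} 57 \right)} - m = \frac{1}{-1640 + 1 \cdot 57} - 345750 = \frac{1}{-1640 + 57} - 345750 = \frac{1}{-1583} - 345750 = - \frac{1}{1583} - 345750 = - \frac{547322251}{1583}$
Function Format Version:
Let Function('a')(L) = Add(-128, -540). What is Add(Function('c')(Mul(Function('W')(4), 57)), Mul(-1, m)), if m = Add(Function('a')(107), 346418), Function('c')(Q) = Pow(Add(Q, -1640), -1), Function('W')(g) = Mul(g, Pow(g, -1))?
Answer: Rational(-547322251, 1583) ≈ -3.4575e+5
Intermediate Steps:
Function('a')(L) = -668
Function('W')(g) = 1
Function('c')(Q) = Pow(Add(-1640, Q), -1)
m = 345750 (m = Add(-668, 346418) = 345750)
Add(Function('c')(Mul(Function('W')(4), 57)), Mul(-1, m)) = Add(Pow(Add(-1640, Mul(1, 57)), -1), Mul(-1, 345750)) = Add(Pow(Add(-1640, 57), -1), -345750) = Add(Pow(-1583, -1), -345750) = Add(Rational(-1, 1583), -345750) = Rational(-547322251, 1583)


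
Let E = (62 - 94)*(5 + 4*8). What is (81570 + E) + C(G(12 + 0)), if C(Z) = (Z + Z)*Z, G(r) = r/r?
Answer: 80388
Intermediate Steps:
E = -1184 (E = -32*(5 + 32) = -32*37 = -1184)
G(r) = 1
C(Z) = 2*Z² (C(Z) = (2*Z)*Z = 2*Z²)
(81570 + E) + C(G(12 + 0)) = (81570 - 1184) + 2*1² = 80386 + 2*1 = 80386 + 2 = 80388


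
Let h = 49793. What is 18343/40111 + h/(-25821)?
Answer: -1523612420/1035706131 ≈ -1.4711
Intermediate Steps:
18343/40111 + h/(-25821) = 18343/40111 + 49793/(-25821) = 18343*(1/40111) + 49793*(-1/25821) = 18343/40111 - 49793/25821 = -1523612420/1035706131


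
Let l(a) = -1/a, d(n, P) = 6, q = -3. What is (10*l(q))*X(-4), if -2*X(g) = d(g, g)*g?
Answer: 40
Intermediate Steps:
X(g) = -3*g
(10*l(q))*X(-4) = (10*(-1/(-3)))*(-3*(-4)) = (10*(-1*(-1/3)))*12 = (10*(1/3))*12 = (10/3)*12 = 40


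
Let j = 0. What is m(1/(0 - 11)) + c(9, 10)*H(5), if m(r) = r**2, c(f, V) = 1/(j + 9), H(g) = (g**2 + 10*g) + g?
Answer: 9689/1089 ≈ 8.8972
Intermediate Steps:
H(g) = g**2 + 11*g
c(f, V) = 1/9 (c(f, V) = 1/(0 + 9) = 1/9)
m(1/(0 - 11)) + c(9, 10)*H(5) = (1/(0 - 11))**2 + (5*(11 + 5))/9 = (1/(-11))**2 + (5*16)/9 = (-1/11)**2 + (1/9)*80 = 1/121 + 80/9 = 9689/1089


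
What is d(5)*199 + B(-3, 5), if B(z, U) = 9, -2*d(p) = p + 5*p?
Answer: -2976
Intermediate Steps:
d(p) = -3*p (d(p) = -(p + 5*p)/2 = -3*p)
d(5)*199 + B(-3, 5) = -3*5*199 + 9 = -15*199 + 9 = -2985 + 9 = -2976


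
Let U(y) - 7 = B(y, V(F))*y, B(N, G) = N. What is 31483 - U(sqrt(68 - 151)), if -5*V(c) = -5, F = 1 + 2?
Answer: 31559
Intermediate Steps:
F = 3
V(c) = 1 (V(c) = -1/5*(-5) = 1)
U(y) = 7 + y**2 (U(y) = 7 + y*y = 7 + y**2)
31483 - U(sqrt(68 - 151)) = 31483 - (7 + (sqrt(68 - 151))**2) = 31483 - (7 + (sqrt(-83))**2) = 31483 - (7 + (I*sqrt(83))**2) = 31483 - (7 - 83) = 31483 - 1*(-76) = 31483 + 76 = 31559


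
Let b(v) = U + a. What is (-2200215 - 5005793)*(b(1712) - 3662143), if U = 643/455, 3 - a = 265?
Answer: 12008045843341056/455 ≈ 2.6391e+13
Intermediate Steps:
a = -262 (a = 3 - 1*265 = 3 - 265 = -262)
U = 643/455 (U = 643*(1/455) = 643/455 ≈ 1.4132)
b(v) = -118567/455 (b(v) = 643/455 - 262 = -118567/455)
(-2200215 - 5005793)*(b(1712) - 3662143) = (-2200215 - 5005793)*(-118567/455 - 3662143) = -7206008*(-1666393632/455) = 12008045843341056/455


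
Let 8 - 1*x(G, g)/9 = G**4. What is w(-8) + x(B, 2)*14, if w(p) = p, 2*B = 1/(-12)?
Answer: 18431993/18432 ≈ 1000.0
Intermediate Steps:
B = -1/24 (B = (1/2)/(-12) = (1/2)*(-1/12) = -1/24 ≈ -0.041667)
x(G, g) = 72 - 9*G**4
w(-8) + x(B, 2)*14 = -8 + (72 - 9*(-1/24)**4)*14 = -8 + (72 - 9*1/331776)*14 = -8 + (72 - 1/36864)*14 = -8 + (2654207/36864)*14 = -8 + 18579449/18432 = 18431993/18432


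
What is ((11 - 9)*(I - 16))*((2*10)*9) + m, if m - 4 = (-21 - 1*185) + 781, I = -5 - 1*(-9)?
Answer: -3741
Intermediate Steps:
I = 4 (I = -5 + 9 = 4)
m = 579 (m = 4 + ((-21 - 1*185) + 781) = 4 + ((-21 - 185) + 781) = 4 + (-206 + 781) = 4 + 575 = 579)
((11 - 9)*(I - 16))*((2*10)*9) + m = ((11 - 9)*(4 - 16))*((2*10)*9) + 579 = (2*(-12))*(20*9) + 579 = -24*180 + 579 = -4320 + 579 = -3741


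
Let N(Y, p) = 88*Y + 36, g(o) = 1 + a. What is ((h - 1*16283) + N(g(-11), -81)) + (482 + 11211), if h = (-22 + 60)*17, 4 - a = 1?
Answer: -3556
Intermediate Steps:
a = 3 (a = 4 - 1*1 = 4 - 1 = 3)
g(o) = 4 (g(o) = 1 + 3 = 4)
N(Y, p) = 36 + 88*Y
h = 646 (h = 38*17 = 646)
((h - 1*16283) + N(g(-11), -81)) + (482 + 11211) = ((646 - 1*16283) + (36 + 88*4)) + (482 + 11211) = ((646 - 16283) + (36 + 352)) + 11693 = (-15637 + 388) + 11693 = -15249 + 11693 = -3556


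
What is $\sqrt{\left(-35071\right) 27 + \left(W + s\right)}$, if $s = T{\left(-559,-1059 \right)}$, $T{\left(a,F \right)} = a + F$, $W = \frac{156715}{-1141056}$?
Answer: $\frac{5 i \sqrt{85763964674647}}{47544} \approx 973.93 i$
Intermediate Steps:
$W = - \frac{156715}{1141056}$ ($W = 156715 \left(- \frac{1}{1141056}\right) = - \frac{156715}{1141056} \approx -0.13734$)
$T{\left(a,F \right)} = F + a$
$s = -1618$ ($s = -1059 - 559 = -1618$)
$\sqrt{\left(-35071\right) 27 + \left(W + s\right)} = \sqrt{\left(-35071\right) 27 - \frac{1846385323}{1141056}} = \sqrt{-946917 - \frac{1846385323}{1141056}} = \sqrt{- \frac{1082331709675}{1141056}} = \frac{5 i \sqrt{85763964674647}}{47544}$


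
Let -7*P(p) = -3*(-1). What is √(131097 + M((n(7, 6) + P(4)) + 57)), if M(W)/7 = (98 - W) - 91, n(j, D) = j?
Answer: √130701 ≈ 361.53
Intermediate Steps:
P(p) = -3/7 (P(p) = -(-3)*(-1)/7 = -⅐*3 = -3/7)
M(W) = 49 - 7*W (M(W) = 7*((98 - W) - 91) = 7*(7 - W) = 49 - 7*W)
√(131097 + M((n(7, 6) + P(4)) + 57)) = √(131097 + (49 - 7*((7 - 3/7) + 57))) = √(131097 + (49 - 7*(46/7 + 57))) = √(131097 + (49 - 7*445/7)) = √(131097 + (49 - 445)) = √(131097 - 396) = √130701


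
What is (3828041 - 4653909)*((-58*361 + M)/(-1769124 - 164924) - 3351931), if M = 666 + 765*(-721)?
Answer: 1338483209425861417/483512 ≈ 2.7683e+12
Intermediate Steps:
M = -550899 (M = 666 - 551565 = -550899)
(3828041 - 4653909)*((-58*361 + M)/(-1769124 - 164924) - 3351931) = (3828041 - 4653909)*((-58*361 - 550899)/(-1769124 - 164924) - 3351931) = -825868*((-20938 - 550899)/(-1934048) - 3351931) = -825868*(-571837*(-1/1934048) - 3351931) = -825868*(571837/1934048 - 3351931) = -825868*(-6482794874851/1934048) = 1338483209425861417/483512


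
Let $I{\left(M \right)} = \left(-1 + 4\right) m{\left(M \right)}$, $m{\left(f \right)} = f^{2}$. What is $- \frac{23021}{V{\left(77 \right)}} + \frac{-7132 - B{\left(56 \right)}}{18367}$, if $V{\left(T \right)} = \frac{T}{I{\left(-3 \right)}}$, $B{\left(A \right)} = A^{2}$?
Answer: $- \frac{11417111725}{1414259} \approx -8072.9$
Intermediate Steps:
$I{\left(M \right)} = 3 M^{2}$ ($I{\left(M \right)} = \left(-1 + 4\right) M^{2} = 3 M^{2}$)
$V{\left(T \right)} = \frac{T}{27}$ ($V{\left(T \right)} = \frac{T}{3 \left(-3\right)^{2}} = \frac{T}{3 \cdot 9} = \frac{T}{27}$)
$- \frac{23021}{V{\left(77 \right)}} + \frac{-7132 - B{\left(56 \right)}}{18367} = - \frac{23021}{\frac{1}{27} \cdot 77} + \frac{-7132 - 56^{2}}{18367} = - \frac{23021}{\frac{77}{27}} + \left(-7132 - 3136\right) \frac{1}{18367} = \left(-23021\right) \frac{27}{77} + \left(-7132 - 3136\right) \frac{1}{18367} = - \frac{621567}{77} - \frac{10268}{18367} = - \frac{11417111725}{1414259}$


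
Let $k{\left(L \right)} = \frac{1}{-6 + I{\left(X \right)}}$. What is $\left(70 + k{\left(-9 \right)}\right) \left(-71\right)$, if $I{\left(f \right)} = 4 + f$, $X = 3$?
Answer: $-5041$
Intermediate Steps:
$k{\left(L \right)} = 1$ ($k{\left(L \right)} = \frac{1}{-6 + \left(4 + 3\right)} = \frac{1}{-6 + 7} = 1^{-1} = 1$)
$\left(70 + k{\left(-9 \right)}\right) \left(-71\right) = \left(70 + 1\right) \left(-71\right) = 71 \left(-71\right) = -5041$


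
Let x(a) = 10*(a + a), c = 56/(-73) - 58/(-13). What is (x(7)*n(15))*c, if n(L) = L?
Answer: 7362600/949 ≈ 7758.3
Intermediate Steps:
c = 3506/949 (c = 56*(-1/73) - 58*(-1/13) = -56/73 + 58/13 = 3506/949 ≈ 3.6944)
x(a) = 20*a (x(a) = 10*(2*a) = 20*a)
(x(7)*n(15))*c = ((20*7)*15)*(3506/949) = (140*15)*(3506/949) = 2100*(3506/949) = 7362600/949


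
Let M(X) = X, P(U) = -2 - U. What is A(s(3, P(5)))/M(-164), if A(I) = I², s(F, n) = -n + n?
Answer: 0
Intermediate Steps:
s(F, n) = 0
A(s(3, P(5)))/M(-164) = 0²/(-164) = 0*(-1/164) = 0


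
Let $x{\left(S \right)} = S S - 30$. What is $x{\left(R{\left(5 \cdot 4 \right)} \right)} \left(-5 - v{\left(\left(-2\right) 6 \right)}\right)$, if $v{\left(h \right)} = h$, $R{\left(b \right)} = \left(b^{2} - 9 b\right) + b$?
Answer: $402990$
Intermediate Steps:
$R{\left(b \right)} = b^{2} - 8 b$
$x{\left(S \right)} = -30 + S^{2}$ ($x{\left(S \right)} = S^{2} - 30 = -30 + S^{2}$)
$x{\left(R{\left(5 \cdot 4 \right)} \right)} \left(-5 - v{\left(\left(-2\right) 6 \right)}\right) = \left(-30 + \left(5 \cdot 4 \left(-8 + 5 \cdot 4\right)\right)^{2}\right) \left(-5 - \left(-2\right) 6\right) = \left(-30 + \left(20 \left(-8 + 20\right)\right)^{2}\right) \left(-5 - -12\right) = \left(-30 + \left(20 \cdot 12\right)^{2}\right) \left(-5 + 12\right) = \left(-30 + 240^{2}\right) 7 = \left(-30 + 57600\right) 7 = 57570 \cdot 7 = 402990$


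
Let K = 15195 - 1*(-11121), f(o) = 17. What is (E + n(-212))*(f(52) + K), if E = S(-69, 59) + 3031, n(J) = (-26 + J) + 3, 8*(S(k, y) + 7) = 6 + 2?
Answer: 73469070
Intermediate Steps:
S(k, y) = -6 (S(k, y) = -7 + (6 + 2)/8 = -7 + (⅛)*8 = -7 + 1 = -6)
n(J) = -23 + J
E = 3025 (E = -6 + 3031 = 3025)
K = 26316 (K = 15195 + 11121 = 26316)
(E + n(-212))*(f(52) + K) = (3025 + (-23 - 212))*(17 + 26316) = (3025 - 235)*26333 = 2790*26333 = 73469070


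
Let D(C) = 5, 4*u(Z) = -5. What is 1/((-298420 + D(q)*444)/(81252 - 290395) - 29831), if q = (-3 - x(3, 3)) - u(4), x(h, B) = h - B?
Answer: -209143/6238648633 ≈ -3.3524e-5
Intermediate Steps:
u(Z) = -5/4 (u(Z) = (¼)*(-5) = -5/4)
q = -7/4 (q = (-3 - (3 - 1*3)) - 1*(-5/4) = (-3 - (3 - 3)) + 5/4 = (-3 - 1*0) + 5/4 = (-3 + 0) + 5/4 = -3 + 5/4 = -7/4 ≈ -1.7500)
1/((-298420 + D(q)*444)/(81252 - 290395) - 29831) = 1/((-298420 + 5*444)/(81252 - 290395) - 29831) = 1/((-298420 + 2220)/(-209143) - 29831) = 1/(-296200*(-1/209143) - 29831) = 1/(296200/209143 - 29831) = 1/(-6238648633/209143) = -209143/6238648633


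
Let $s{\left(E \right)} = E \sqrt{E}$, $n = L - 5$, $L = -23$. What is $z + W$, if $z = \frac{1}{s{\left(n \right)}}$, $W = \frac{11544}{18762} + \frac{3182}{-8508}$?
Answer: $\frac{3209639}{13302258} + \frac{i \sqrt{7}}{392} \approx 0.24129 + 0.0067494 i$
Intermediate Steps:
$n = -28$ ($n = -23 - 5 = -28$)
$s{\left(E \right)} = E^{\frac{3}{2}}$
$W = \frac{3209639}{13302258}$ ($W = 11544 \cdot \frac{1}{18762} + 3182 \left(- \frac{1}{8508}\right) = \frac{1924}{3127} - \frac{1591}{4254} = \frac{3209639}{13302258} \approx 0.24129$)
$z = \frac{i \sqrt{7}}{392}$ ($z = \frac{1}{\left(-28\right)^{\frac{3}{2}}} = \frac{1}{\left(-56\right) i \sqrt{7}} = \frac{i \sqrt{7}}{392} \approx 0.0067494 i$)
$z + W = \frac{i \sqrt{7}}{392} + \frac{3209639}{13302258} = \frac{3209639}{13302258} + \frac{i \sqrt{7}}{392}$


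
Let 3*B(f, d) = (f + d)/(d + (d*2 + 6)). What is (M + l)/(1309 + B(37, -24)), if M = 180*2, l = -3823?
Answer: -685674/259169 ≈ -2.6457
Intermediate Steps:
B(f, d) = (d + f)/(3*(6 + 3*d)) (B(f, d) = ((f + d)/(d + (d*2 + 6)))/3 = ((d + f)/(d + (2*d + 6)))/3 = ((d + f)/(d + (6 + 2*d)))/3 = ((d + f)/(6 + 3*d))/3 = (d + f)/(3*(6 + 3*d)))
M = 360
(M + l)/(1309 + B(37, -24)) = (360 - 3823)/(1309 + (-24 + 37)/(9*(2 - 24))) = -3463/(1309 + (1/9)*13/(-22)) = -3463/(1309 + (1/9)*(-1/22)*13) = -3463/(1309 - 13/198) = -3463/259169/198 = -3463*198/259169 = -685674/259169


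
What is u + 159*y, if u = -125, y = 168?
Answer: 26587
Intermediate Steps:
u + 159*y = -125 + 159*168 = -125 + 26712 = 26587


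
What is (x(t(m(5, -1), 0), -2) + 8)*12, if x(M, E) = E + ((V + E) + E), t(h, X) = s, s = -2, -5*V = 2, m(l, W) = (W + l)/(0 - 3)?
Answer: 96/5 ≈ 19.200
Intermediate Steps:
m(l, W) = -W/3 - l/3 (m(l, W) = (W + l)/(-3) = (W + l)*(-⅓) = -W/3 - l/3)
V = -⅖ (V = -⅕*2 = -⅖ ≈ -0.40000)
t(h, X) = -2
x(M, E) = -⅖ + 3*E (x(M, E) = E + ((-⅖ + E) + E) = E + (-⅖ + 2*E) = -⅖ + 3*E)
(x(t(m(5, -1), 0), -2) + 8)*12 = ((-⅖ + 3*(-2)) + 8)*12 = ((-⅖ - 6) + 8)*12 = (-32/5 + 8)*12 = (8/5)*12 = 96/5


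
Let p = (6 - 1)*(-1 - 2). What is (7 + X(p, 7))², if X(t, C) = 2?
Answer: 81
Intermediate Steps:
p = -15 (p = 5*(-3) = -15)
(7 + X(p, 7))² = (7 + 2)² = 9² = 81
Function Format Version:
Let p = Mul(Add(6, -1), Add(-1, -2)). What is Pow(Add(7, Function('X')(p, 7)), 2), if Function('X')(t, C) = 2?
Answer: 81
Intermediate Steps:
p = -15 (p = Mul(5, -3) = -15)
Pow(Add(7, Function('X')(p, 7)), 2) = Pow(Add(7, 2), 2) = Pow(9, 2) = 81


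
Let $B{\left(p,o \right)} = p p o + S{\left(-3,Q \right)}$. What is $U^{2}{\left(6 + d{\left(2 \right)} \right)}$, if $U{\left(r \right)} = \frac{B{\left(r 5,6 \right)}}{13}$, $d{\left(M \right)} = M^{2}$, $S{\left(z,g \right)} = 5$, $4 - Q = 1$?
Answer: $\frac{225150025}{169} \approx 1.3322 \cdot 10^{6}$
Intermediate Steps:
$Q = 3$ ($Q = 4 - 1 = 3$)
$B{\left(p,o \right)} = 5 + o p^{2}$ ($B{\left(p,o \right)} = p p o + 5 = p^{2} o + 5 = o p^{2} + 5 = 5 + o p^{2}$)
$U{\left(r \right)} = \frac{5}{13} + \frac{150 r^{2}}{13}$ ($U{\left(r \right)} = \frac{5 + 6 \left(r 5\right)^{2}}{13} = \left(5 + 6 \left(5 r\right)^{2}\right) \frac{1}{13} = \left(5 + 6 \cdot 25 r^{2}\right) \frac{1}{13} = \left(5 + 150 r^{2}\right) \frac{1}{13} = \frac{5}{13} + \frac{150 r^{2}}{13}$)
$U^{2}{\left(6 + d{\left(2 \right)} \right)} = \left(\frac{5}{13} + \frac{150 \left(6 + 2^{2}\right)^{2}}{13}\right)^{2} = \left(\frac{5}{13} + \frac{150 \left(6 + 4\right)^{2}}{13}\right)^{2} = \left(\frac{5}{13} + \frac{150 \cdot 10^{2}}{13}\right)^{2} = \left(\frac{5}{13} + \frac{150}{13} \cdot 100\right)^{2} = \left(\frac{5}{13} + \frac{15000}{13}\right)^{2} = \left(\frac{15005}{13}\right)^{2} = \frac{225150025}{169}$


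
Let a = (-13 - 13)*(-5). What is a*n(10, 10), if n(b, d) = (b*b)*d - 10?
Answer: 128700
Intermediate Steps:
a = 130 (a = -26*(-5) = 130)
n(b, d) = -10 + d*b² (n(b, d) = b²*d - 10 = d*b² - 10 = -10 + d*b²)
a*n(10, 10) = 130*(-10 + 10*10²) = 130*(-10 + 10*100) = 130*(-10 + 1000) = 130*990 = 128700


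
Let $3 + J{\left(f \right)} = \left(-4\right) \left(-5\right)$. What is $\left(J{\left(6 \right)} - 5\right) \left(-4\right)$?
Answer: $-48$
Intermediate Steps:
$J{\left(f \right)} = 17$ ($J{\left(f \right)} = -3 - -20 = -3 + 20 = 17$)
$\left(J{\left(6 \right)} - 5\right) \left(-4\right) = \left(17 - 5\right) \left(-4\right) = 12 \left(-4\right) = -48$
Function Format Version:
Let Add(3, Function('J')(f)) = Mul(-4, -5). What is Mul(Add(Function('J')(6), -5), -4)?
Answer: -48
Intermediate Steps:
Function('J')(f) = 17 (Function('J')(f) = Add(-3, Mul(-4, -5)) = Add(-3, 20) = 17)
Mul(Add(Function('J')(6), -5), -4) = Mul(Add(17, -5), -4) = Mul(12, -4) = -48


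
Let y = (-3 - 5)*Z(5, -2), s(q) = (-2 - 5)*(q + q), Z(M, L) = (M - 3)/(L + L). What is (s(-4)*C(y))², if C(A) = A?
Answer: 50176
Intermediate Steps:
Z(M, L) = (-3 + M)/(2*L) (Z(M, L) = (-3 + M)/((2*L)) = (-3 + M)*(1/(2*L)) = (-3 + M)/(2*L))
s(q) = -14*q
y = 4 (y = (-3 - 5)*((½)*(-3 + 5)/(-2)) = -4*(-1)*2/2 = -8*(-½) = 4)
(s(-4)*C(y))² = (-14*(-4)*4)² = (56*4)² = 224² = 50176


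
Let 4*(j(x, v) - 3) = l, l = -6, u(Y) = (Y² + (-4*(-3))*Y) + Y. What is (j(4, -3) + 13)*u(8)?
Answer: 2436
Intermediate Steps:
u(Y) = Y² + 13*Y (u(Y) = (Y² + 12*Y) + Y = Y² + 13*Y)
j(x, v) = 3/2 (j(x, v) = 3 + (¼)*(-6) = 3 - 3/2 = 3/2)
(j(4, -3) + 13)*u(8) = (3/2 + 13)*(8*(13 + 8)) = 29*(8*21)/2 = (29/2)*168 = 2436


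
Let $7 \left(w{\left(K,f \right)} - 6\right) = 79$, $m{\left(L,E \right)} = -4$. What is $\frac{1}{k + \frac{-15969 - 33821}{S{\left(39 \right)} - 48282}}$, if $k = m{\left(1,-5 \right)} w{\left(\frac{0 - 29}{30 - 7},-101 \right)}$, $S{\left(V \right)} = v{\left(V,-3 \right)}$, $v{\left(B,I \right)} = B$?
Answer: $- \frac{25977}{1769314} \approx -0.014682$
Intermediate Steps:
$S{\left(V \right)} = V$
$w{\left(K,f \right)} = \frac{121}{7}$ ($w{\left(K,f \right)} = 6 + \frac{1}{7} \cdot 79 = 6 + \frac{79}{7} = \frac{121}{7}$)
$k = - \frac{484}{7}$ ($k = \left(-4\right) \frac{121}{7} = - \frac{484}{7} \approx -69.143$)
$\frac{1}{k + \frac{-15969 - 33821}{S{\left(39 \right)} - 48282}} = \frac{1}{- \frac{484}{7} + \frac{-15969 - 33821}{39 - 48282}} = \frac{1}{- \frac{484}{7} - \frac{49790}{-48243}} = \frac{1}{- \frac{484}{7} - - \frac{3830}{3711}} = \frac{1}{- \frac{484}{7} + \frac{3830}{3711}} = \frac{1}{- \frac{1769314}{25977}} = - \frac{25977}{1769314}$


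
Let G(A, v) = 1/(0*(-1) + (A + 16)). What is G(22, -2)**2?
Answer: 1/1444 ≈ 0.00069252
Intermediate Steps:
G(A, v) = 1/(16 + A) (G(A, v) = 1/(0 + (16 + A)) = 1/(16 + A))
G(22, -2)**2 = (1/(16 + 22))**2 = (1/38)**2 = 1/1444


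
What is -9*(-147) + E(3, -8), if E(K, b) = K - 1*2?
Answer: 1324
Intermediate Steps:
E(K, b) = -2 + K (E(K, b) = K - 2 = -2 + K)
-9*(-147) + E(3, -8) = -9*(-147) + (-2 + 3) = 1323 + 1 = 1324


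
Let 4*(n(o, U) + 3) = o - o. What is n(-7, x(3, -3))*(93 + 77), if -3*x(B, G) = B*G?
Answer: -510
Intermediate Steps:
x(B, G) = -B*G/3
n(o, U) = -3 (n(o, U) = -3 + (o - o)/4 = -3 + (¼)*0 = -3 + 0 = -3)
n(-7, x(3, -3))*(93 + 77) = -3*(93 + 77) = -3*170 = -510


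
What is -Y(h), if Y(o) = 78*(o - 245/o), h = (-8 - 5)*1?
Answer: -456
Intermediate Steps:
h = -13 (h = -13*1 = -13)
Y(o) = -19110/o + 78*o
-Y(h) = -(-19110/(-13) + 78*(-13)) = -(-19110*(-1/13) - 1014) = -(1470 - 1014) = -1*456 = -456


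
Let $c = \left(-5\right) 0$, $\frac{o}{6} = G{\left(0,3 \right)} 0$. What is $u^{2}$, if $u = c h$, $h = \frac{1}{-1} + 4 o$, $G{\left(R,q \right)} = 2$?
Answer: $0$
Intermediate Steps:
$o = 0$ ($o = 6 \cdot 2 \cdot 0 = 6 \cdot 0 = 0$)
$c = 0$
$h = -1$ ($h = \frac{1}{-1} + 4 \cdot 0 = -1 + 0 = -1$)
$u = 0$ ($u = 0 \left(-1\right) = 0$)
$u^{2} = 0^{2} = 0$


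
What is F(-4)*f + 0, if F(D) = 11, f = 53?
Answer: 583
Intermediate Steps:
F(-4)*f + 0 = 11*53 + 0 = 583 + 0 = 583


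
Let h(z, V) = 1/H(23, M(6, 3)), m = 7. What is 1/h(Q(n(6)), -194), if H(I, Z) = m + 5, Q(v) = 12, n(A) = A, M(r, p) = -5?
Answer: 12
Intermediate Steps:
H(I, Z) = 12 (H(I, Z) = 7 + 5 = 12)
h(z, V) = 1/12
1/h(Q(n(6)), -194) = 1/(1/12) = 12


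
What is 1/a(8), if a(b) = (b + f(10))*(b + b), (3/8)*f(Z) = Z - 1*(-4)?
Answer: 3/2176 ≈ 0.0013787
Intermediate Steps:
f(Z) = 32/3 + 8*Z/3 (f(Z) = 8*(Z - 1*(-4))/3 = 8*(Z + 4)/3 = 8*(4 + Z)/3 = 32/3 + 8*Z/3)
a(b) = 2*b*(112/3 + b) (a(b) = (b + (32/3 + (8/3)*10))*(b + b) = (b + (32/3 + 80/3))*(2*b) = (b + 112/3)*(2*b) = (112/3 + b)*(2*b) = 2*b*(112/3 + b))
1/a(8) = 1/((2/3)*8*(112 + 3*8)) = 1/((2/3)*8*(112 + 24)) = 1/((2/3)*8*136) = 1/(2176/3) = 3/2176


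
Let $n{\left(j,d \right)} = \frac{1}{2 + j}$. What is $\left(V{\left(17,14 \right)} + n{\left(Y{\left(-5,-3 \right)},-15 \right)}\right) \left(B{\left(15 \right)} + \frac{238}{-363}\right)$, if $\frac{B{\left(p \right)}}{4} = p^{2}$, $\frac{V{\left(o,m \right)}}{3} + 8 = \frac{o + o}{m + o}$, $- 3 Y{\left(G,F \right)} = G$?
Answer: $- \frac{758371226}{41261} \approx -18380.0$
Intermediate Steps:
$Y{\left(G,F \right)} = - \frac{G}{3}$
$V{\left(o,m \right)} = -24 + \frac{6 o}{m + o}$ ($V{\left(o,m \right)} = -24 + 3 \frac{o + o}{m + o} = -24 + 3 \frac{2 o}{m + o} = -24 + \frac{6 o}{m + o}$)
$B{\left(p \right)} = 4 p^{2}$
$\left(V{\left(17,14 \right)} + n{\left(Y{\left(-5,-3 \right)},-15 \right)}\right) \left(B{\left(15 \right)} + \frac{238}{-363}\right) = \left(\frac{6 \left(\left(-4\right) 14 - 51\right)}{14 + 17} + \frac{1}{2 - - \frac{5}{3}}\right) \left(4 \cdot 15^{2} + \frac{238}{-363}\right) = \left(\frac{6 \left(-56 - 51\right)}{31} + \frac{1}{2 + \frac{5}{3}}\right) \left(4 \cdot 225 + 238 \left(- \frac{1}{363}\right)\right) = \left(6 \cdot \frac{1}{31} \left(-107\right) + \frac{1}{\frac{11}{3}}\right) \left(900 - \frac{238}{363}\right) = \left(- \frac{642}{31} + \frac{3}{11}\right) \frac{326462}{363} = \left(- \frac{6969}{341}\right) \frac{326462}{363} = - \frac{758371226}{41261}$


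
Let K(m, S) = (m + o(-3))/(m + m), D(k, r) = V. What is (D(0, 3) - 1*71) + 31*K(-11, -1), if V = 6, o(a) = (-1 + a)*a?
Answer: -1461/22 ≈ -66.409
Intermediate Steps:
o(a) = a*(-1 + a)
D(k, r) = 6
K(m, S) = (12 + m)/(2*m) (K(m, S) = (m - 3*(-1 - 3))/(m + m) = (m - 3*(-4))/((2*m)) = (m + 12)*(1/(2*m)) = (12 + m)*(1/(2*m)) = (12 + m)/(2*m))
(D(0, 3) - 1*71) + 31*K(-11, -1) = (6 - 1*71) + 31*((½)*(12 - 11)/(-11)) = (6 - 71) + 31*((½)*(-1/11)*1) = -65 + 31*(-1/22) = -65 - 31/22 = -1461/22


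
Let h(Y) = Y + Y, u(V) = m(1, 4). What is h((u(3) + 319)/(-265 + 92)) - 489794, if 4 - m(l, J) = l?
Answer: -84735006/173 ≈ -4.8980e+5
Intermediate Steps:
m(l, J) = 4 - l
u(V) = 3 (u(V) = 4 - 1*1 = 4 - 1 = 3)
h(Y) = 2*Y
h((u(3) + 319)/(-265 + 92)) - 489794 = 2*((3 + 319)/(-265 + 92)) - 489794 = 2*(322/(-173)) - 489794 = 2*(322*(-1/173)) - 489794 = 2*(-322/173) - 489794 = -644/173 - 489794 = -84735006/173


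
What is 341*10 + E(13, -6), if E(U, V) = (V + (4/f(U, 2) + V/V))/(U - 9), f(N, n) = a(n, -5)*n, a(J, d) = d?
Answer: 68173/20 ≈ 3408.6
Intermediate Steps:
f(N, n) = -5*n
E(U, V) = (⅗ + V)/(-9 + U) (E(U, V) = (V + (4/((-5*2)) + V/V))/(U - 9) = (V + (4/(-10) + 1))/(-9 + U) = (V + (4*(-⅒) + 1))/(-9 + U) = (V + (-⅖ + 1))/(-9 + U) = (V + ⅗)/(-9 + U) = (⅗ + V)/(-9 + U))
341*10 + E(13, -6) = 341*10 + (⅗ - 6)/(-9 + 13) = 3410 - 27/5/4 = 3410 + (¼)*(-27/5) = 3410 - 27/20 = 68173/20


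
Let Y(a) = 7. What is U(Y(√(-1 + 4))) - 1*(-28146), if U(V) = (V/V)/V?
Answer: 197023/7 ≈ 28146.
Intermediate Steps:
U(V) = 1/V
U(Y(√(-1 + 4))) - 1*(-28146) = 1/7 - 1*(-28146) = ⅐ + 28146 = 197023/7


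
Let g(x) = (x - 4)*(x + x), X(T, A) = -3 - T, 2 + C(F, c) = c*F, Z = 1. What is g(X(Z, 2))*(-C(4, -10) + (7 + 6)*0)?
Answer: 2688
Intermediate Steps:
C(F, c) = -2 + F*c (C(F, c) = -2 + c*F = -2 + F*c)
g(x) = 2*x*(-4 + x) (g(x) = (-4 + x)*(2*x) = 2*x*(-4 + x))
g(X(Z, 2))*(-C(4, -10) + (7 + 6)*0) = (2*(-3 - 1*1)*(-4 + (-3 - 1*1)))*(-(-2 + 4*(-10)) + (7 + 6)*0) = (2*(-3 - 1)*(-4 + (-3 - 1)))*(-(-2 - 40) + 13*0) = (2*(-4)*(-4 - 4))*(-1*(-42) + 0) = (2*(-4)*(-8))*(42 + 0) = 64*42 = 2688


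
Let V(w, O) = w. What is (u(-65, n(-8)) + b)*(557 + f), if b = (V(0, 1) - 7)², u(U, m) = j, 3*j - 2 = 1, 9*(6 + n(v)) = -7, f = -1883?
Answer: -66300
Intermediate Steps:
n(v) = -61/9 (n(v) = -6 + (⅑)*(-7) = -6 - 7/9 = -61/9)
j = 1 (j = ⅔ + (⅓)*1 = ⅔ + ⅓ = 1)
u(U, m) = 1
b = 49 (b = (0 - 7)² = (-7)² = 49)
(u(-65, n(-8)) + b)*(557 + f) = (1 + 49)*(557 - 1883) = 50*(-1326) = -66300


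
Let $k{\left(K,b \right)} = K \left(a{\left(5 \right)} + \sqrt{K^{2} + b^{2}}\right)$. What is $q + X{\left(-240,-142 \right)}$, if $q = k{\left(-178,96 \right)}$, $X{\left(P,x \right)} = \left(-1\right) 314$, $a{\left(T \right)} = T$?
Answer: $-1204 - 1780 \sqrt{409} \approx -37202.0$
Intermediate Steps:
$X{\left(P,x \right)} = -314$
$k{\left(K,b \right)} = K \left(5 + \sqrt{K^{2} + b^{2}}\right)$
$q = -890 - 1780 \sqrt{409}$ ($q = - 178 \left(5 + \sqrt{\left(-178\right)^{2} + 96^{2}}\right) = - 178 \left(5 + \sqrt{31684 + 9216}\right) = - 178 \left(5 + \sqrt{40900}\right) = - 178 \left(5 + 10 \sqrt{409}\right) = -890 - 1780 \sqrt{409} \approx -36888.0$)
$q + X{\left(-240,-142 \right)} = \left(-890 - 1780 \sqrt{409}\right) - 314 = -1204 - 1780 \sqrt{409}$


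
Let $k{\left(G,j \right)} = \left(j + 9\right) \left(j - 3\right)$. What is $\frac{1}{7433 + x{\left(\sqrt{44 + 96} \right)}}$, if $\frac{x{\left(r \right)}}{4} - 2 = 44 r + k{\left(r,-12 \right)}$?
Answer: $\frac{7621}{53743001} - \frac{352 \sqrt{35}}{53743001} \approx 0.00010306$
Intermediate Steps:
$k{\left(G,j \right)} = \left(-3 + j\right) \left(9 + j\right)$ ($k{\left(G,j \right)} = \left(9 + j\right) \left(-3 + j\right) = \left(-3 + j\right) \left(9 + j\right)$)
$x{\left(r \right)} = 188 + 176 r$ ($x{\left(r \right)} = 8 + 4 \left(44 r + \left(-27 + \left(-12\right)^{2} + 6 \left(-12\right)\right)\right) = 8 + 4 \left(44 r - -45\right) = 8 + 4 \left(44 r + 45\right) = 8 + 4 \left(45 + 44 r\right) = 8 + \left(180 + 176 r\right) = 188 + 176 r$)
$\frac{1}{7433 + x{\left(\sqrt{44 + 96} \right)}} = \frac{1}{7433 + \left(188 + 176 \sqrt{44 + 96}\right)} = \frac{1}{7433 + \left(188 + 176 \sqrt{140}\right)} = \frac{1}{7433 + \left(188 + 176 \cdot 2 \sqrt{35}\right)} = \frac{1}{7433 + \left(188 + 352 \sqrt{35}\right)} = \frac{1}{7621 + 352 \sqrt{35}}$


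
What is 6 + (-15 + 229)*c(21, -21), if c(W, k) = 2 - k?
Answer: 4928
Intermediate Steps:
6 + (-15 + 229)*c(21, -21) = 6 + (-15 + 229)*(2 - 1*(-21)) = 6 + 214*(2 + 21) = 6 + 214*23 = 6 + 4922 = 4928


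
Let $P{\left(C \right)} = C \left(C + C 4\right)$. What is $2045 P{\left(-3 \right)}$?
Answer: $92025$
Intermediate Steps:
$P{\left(C \right)} = 5 C^{2}$ ($P{\left(C \right)} = C \left(C + 4 C\right) = C 5 C = 5 C^{2}$)
$2045 P{\left(-3 \right)} = 2045 \cdot 5 \left(-3\right)^{2} = 2045 \cdot 5 \cdot 9 = 2045 \cdot 45 = 92025$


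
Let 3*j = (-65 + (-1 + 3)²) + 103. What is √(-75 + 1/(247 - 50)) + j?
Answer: 14 + I*√2910478/197 ≈ 14.0 + 8.66*I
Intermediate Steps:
j = 14 (j = ((-65 + (-1 + 3)²) + 103)/3 = ((-65 + 2²) + 103)/3 = ((-65 + 4) + 103)/3 = (-61 + 103)/3 = (⅓)*42 = 14)
√(-75 + 1/(247 - 50)) + j = √(-75 + 1/(247 - 50)) + 14 = √(-75 + 1/197) + 14 = √(-14774/197) + 14 = I*√2910478/197 + 14 = 14 + I*√2910478/197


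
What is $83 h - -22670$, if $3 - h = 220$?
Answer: $4659$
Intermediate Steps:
$h = -217$ ($h = 3 - 220 = -217$)
$83 h - -22670 = 83 \left(-217\right) - -22670 = -18011 + 22670 = 4659$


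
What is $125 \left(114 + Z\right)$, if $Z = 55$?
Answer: $21125$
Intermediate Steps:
$125 \left(114 + Z\right) = 125 \left(114 + 55\right) = 125 \cdot 169 = 21125$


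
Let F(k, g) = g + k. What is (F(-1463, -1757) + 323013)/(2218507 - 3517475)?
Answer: -319793/1298968 ≈ -0.24619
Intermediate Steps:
(F(-1463, -1757) + 323013)/(2218507 - 3517475) = ((-1757 - 1463) + 323013)/(2218507 - 3517475) = (-3220 + 323013)/(-1298968) = 319793*(-1/1298968) = -319793/1298968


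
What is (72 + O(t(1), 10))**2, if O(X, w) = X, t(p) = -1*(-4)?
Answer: 5776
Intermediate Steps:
t(p) = 4
(72 + O(t(1), 10))**2 = (72 + 4)**2 = 76**2 = 5776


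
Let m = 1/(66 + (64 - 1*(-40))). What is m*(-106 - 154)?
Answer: -26/17 ≈ -1.5294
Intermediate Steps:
m = 1/170 (m = 1/(66 + (64 + 40)) = 1/(66 + 104) = 1/170 ≈ 0.0058824)
m*(-106 - 154) = (-106 - 154)/170 = (1/170)*(-260) = -26/17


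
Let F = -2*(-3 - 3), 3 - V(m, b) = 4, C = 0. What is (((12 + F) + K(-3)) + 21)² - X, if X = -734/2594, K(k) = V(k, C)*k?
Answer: 2988655/1297 ≈ 2304.3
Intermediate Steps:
V(m, b) = -1 (V(m, b) = 3 - 1*4 = 3 - 4 = -1)
K(k) = -k
X = -367/1297 (X = -734*1/2594 = -367/1297 ≈ -0.28296)
F = 12 (F = -2*(-6) = 12)
(((12 + F) + K(-3)) + 21)² - X = (((12 + 12) - 1*(-3)) + 21)² - 1*(-367/1297) = ((24 + 3) + 21)² + 367/1297 = (27 + 21)² + 367/1297 = 48² + 367/1297 = 2304 + 367/1297 = 2988655/1297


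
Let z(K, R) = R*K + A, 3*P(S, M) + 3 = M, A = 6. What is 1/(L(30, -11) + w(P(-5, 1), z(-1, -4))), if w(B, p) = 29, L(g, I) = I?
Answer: 1/18 ≈ 0.055556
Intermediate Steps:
P(S, M) = -1 + M/3
z(K, R) = 6 + K*R (z(K, R) = R*K + 6 = K*R + 6 = 6 + K*R)
1/(L(30, -11) + w(P(-5, 1), z(-1, -4))) = 1/(-11 + 29) = 1/18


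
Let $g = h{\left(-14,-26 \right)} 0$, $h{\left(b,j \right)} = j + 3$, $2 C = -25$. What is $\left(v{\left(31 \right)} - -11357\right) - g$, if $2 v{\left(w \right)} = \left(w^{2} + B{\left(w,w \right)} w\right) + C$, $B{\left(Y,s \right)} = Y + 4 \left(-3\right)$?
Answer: $\frac{48503}{4} \approx 12126.0$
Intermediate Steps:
$C = - \frac{25}{2}$ ($C = \frac{1}{2} \left(-25\right) = - \frac{25}{2} \approx -12.5$)
$B{\left(Y,s \right)} = -12 + Y$ ($B{\left(Y,s \right)} = Y - 12 = -12 + Y$)
$h{\left(b,j \right)} = 3 + j$
$v{\left(w \right)} = - \frac{25}{4} + \frac{w^{2}}{2} + \frac{w \left(-12 + w\right)}{2}$ ($v{\left(w \right)} = \frac{\left(w^{2} + \left(-12 + w\right) w\right) - \frac{25}{2}}{2} = \frac{\left(w^{2} + w \left(-12 + w\right)\right) - \frac{25}{2}}{2} = \frac{- \frac{25}{2} + w^{2} + w \left(-12 + w\right)}{2} = - \frac{25}{4} + \frac{w^{2}}{2} + \frac{w \left(-12 + w\right)}{2}$)
$g = 0$ ($g = \left(3 - 26\right) 0 = \left(-23\right) 0 = 0$)
$\left(v{\left(31 \right)} - -11357\right) - g = \left(\left(- \frac{25}{4} + 31^{2} - 186\right) - -11357\right) - 0 = \left(\left(- \frac{25}{4} + 961 - 186\right) + 11357\right) + 0 = \left(\frac{3075}{4} + 11357\right) + 0 = \frac{48503}{4} + 0 = \frac{48503}{4}$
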